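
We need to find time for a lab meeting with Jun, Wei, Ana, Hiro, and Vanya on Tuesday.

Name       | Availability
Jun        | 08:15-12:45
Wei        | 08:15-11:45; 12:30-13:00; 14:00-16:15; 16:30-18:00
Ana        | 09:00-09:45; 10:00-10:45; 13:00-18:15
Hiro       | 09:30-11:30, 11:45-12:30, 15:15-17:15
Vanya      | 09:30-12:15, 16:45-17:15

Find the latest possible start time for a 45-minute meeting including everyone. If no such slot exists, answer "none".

10:00

Jun ∩ Wei: 08:15-11:45, 12:30-12:45.
Jun ∩ Wei ∩ Ana: 09:00-09:45, 10:00-10:45.
Jun ∩ Wei ∩ Ana ∩ Hiro: 09:30-09:45, 10:00-10:45.
Jun ∩ Wei ∩ Ana ∩ Hiro ∩ Vanya: 09:30-09:45, 10:00-10:45.
The last common window of at least 45 minutes is 10:00-10:45; a 45-minute meeting can start as late as 10:00 and still end by 10:45.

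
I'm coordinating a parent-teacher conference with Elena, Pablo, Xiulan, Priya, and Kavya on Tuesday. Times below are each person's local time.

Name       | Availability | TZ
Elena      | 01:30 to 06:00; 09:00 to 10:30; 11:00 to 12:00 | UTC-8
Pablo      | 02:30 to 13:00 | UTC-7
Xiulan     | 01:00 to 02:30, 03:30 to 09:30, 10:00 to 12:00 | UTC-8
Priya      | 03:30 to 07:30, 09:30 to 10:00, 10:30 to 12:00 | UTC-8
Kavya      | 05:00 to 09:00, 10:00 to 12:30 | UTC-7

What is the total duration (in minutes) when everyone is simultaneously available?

150

Elena in UTC: 09:30-14:00, 17:00-18:30, 19:00-20:00 (add 8h to convert from UTC-8).
Pablo in UTC: 09:30-20:00 (add 7h to convert from UTC-7).
Xiulan in UTC: 09:00-10:30, 11:30-17:30, 18:00-20:00 (add 8h to convert from UTC-8).
Priya in UTC: 11:30-15:30, 17:30-18:00, 18:30-20:00 (add 8h to convert from UTC-8).
Kavya in UTC: 12:00-16:00, 17:00-19:30 (add 7h to convert from UTC-7).
Elena ∩ Pablo: 09:30-14:00, 17:00-18:30, 19:00-20:00.
Elena ∩ Pablo ∩ Xiulan: 09:30-10:30, 11:30-14:00, 17:00-17:30, 18:00-18:30, 19:00-20:00.
Elena ∩ Pablo ∩ Xiulan ∩ Priya: 11:30-14:00, 19:00-20:00.
Elena ∩ Pablo ∩ Xiulan ∩ Priya ∩ Kavya: 12:00-14:00, 19:00-19:30.
Summing the common windows: 120 + 30 = 150 minutes.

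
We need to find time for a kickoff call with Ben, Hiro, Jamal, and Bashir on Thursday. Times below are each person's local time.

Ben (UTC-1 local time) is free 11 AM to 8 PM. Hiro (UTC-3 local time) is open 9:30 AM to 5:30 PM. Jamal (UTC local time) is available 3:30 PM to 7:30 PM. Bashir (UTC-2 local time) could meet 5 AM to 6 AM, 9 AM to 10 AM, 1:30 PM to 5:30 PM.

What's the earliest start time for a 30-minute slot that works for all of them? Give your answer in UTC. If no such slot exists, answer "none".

15:30

Ben in UTC: 12:00-21:00 (add 1h to convert from UTC-1).
Hiro in UTC: 12:30-20:30 (add 3h to convert from UTC-3).
Jamal in UTC: 15:30-19:30.
Bashir in UTC: 07:00-08:00, 11:00-12:00, 15:30-19:30 (add 2h to convert from UTC-2).
Ben ∩ Hiro: 12:30-20:30.
Ben ∩ Hiro ∩ Jamal: 15:30-19:30.
Ben ∩ Hiro ∩ Jamal ∩ Bashir: 15:30-19:30.
The first common window of at least 30 minutes is 15:30-19:30, so the earliest start is 15:30.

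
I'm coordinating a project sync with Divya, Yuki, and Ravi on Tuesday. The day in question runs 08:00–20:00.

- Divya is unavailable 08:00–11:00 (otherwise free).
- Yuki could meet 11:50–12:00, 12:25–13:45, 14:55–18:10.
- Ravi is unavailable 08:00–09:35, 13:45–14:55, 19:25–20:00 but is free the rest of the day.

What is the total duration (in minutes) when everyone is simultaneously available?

Divya free: 11:00-20:00 (invert busy blocks within the working day).
Yuki free: 11:50-12:00, 12:25-13:45, 14:55-18:10.
Ravi free: 09:35-13:45, 14:55-19:25 (invert busy blocks within the working day).
Divya ∩ Yuki: 11:50-12:00, 12:25-13:45, 14:55-18:10.
Divya ∩ Yuki ∩ Ravi: 11:50-12:00, 12:25-13:45, 14:55-18:10.
Summing the common windows: 10 + 80 + 195 = 285 minutes.

285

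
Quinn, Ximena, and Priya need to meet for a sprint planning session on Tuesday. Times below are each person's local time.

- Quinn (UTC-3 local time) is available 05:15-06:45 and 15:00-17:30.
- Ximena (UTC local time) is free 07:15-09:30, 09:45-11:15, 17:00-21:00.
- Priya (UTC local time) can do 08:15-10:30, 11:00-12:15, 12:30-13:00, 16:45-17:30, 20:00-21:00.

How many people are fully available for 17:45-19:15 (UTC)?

1

Quinn in UTC: 08:15-09:45, 18:00-20:30 (add 3h to convert from UTC-3).
Ximena in UTC: 07:15-09:30, 09:45-11:15, 17:00-21:00.
Priya in UTC: 08:15-10:30, 11:00-12:15, 12:30-13:00, 16:45-17:30, 20:00-21:00.
Ximena can make the full 17:45-19:15 slot — that's 1.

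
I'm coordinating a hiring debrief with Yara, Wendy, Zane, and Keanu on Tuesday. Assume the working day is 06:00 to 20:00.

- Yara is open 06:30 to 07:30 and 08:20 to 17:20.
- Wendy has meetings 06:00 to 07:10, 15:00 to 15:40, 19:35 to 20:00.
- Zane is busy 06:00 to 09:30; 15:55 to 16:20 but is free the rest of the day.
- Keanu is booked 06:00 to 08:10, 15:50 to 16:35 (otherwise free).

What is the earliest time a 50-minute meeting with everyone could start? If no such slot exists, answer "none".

09:30

Yara free: 06:30-07:30, 08:20-17:20.
Wendy free: 07:10-15:00, 15:40-19:35 (invert busy blocks within the working day).
Zane free: 09:30-15:55, 16:20-20:00 (invert busy blocks within the working day).
Keanu free: 08:10-15:50, 16:35-20:00 (invert busy blocks within the working day).
Yara ∩ Wendy: 07:10-07:30, 08:20-15:00, 15:40-17:20.
Yara ∩ Wendy ∩ Zane: 09:30-15:00, 15:40-15:55, 16:20-17:20.
Yara ∩ Wendy ∩ Zane ∩ Keanu: 09:30-15:00, 15:40-15:50, 16:35-17:20.
The first common window of at least 50 minutes is 09:30-15:00, so the earliest start is 09:30.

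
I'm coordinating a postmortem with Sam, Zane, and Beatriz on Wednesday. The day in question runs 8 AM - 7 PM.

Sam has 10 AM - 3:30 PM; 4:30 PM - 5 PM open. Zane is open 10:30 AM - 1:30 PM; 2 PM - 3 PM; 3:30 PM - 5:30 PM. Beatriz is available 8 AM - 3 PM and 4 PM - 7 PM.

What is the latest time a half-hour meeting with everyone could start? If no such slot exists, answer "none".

Sam ∩ Zane: 10:30-13:30, 14:00-15:00, 16:30-17:00.
Sam ∩ Zane ∩ Beatriz: 10:30-13:30, 14:00-15:00, 16:30-17:00.
The last common window of at least 30 minutes is 16:30-17:00; a 30-minute meeting can start as late as 16:30 and still end by 17:00.

16:30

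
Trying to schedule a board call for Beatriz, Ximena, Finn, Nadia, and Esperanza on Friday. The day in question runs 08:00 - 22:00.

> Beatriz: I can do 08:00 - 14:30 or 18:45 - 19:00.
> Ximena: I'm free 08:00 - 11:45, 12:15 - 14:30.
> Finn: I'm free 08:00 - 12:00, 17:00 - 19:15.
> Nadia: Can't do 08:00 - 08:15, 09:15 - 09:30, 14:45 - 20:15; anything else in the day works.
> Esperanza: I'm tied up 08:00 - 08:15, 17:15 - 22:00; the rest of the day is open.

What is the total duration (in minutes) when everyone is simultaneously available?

195

Beatriz free: 08:00-14:30, 18:45-19:00.
Ximena free: 08:00-11:45, 12:15-14:30.
Finn free: 08:00-12:00, 17:00-19:15.
Nadia free: 08:15-09:15, 09:30-14:45, 20:15-22:00 (invert busy blocks within the working day).
Esperanza free: 08:15-17:15 (invert busy blocks within the working day).
Beatriz ∩ Ximena: 08:00-11:45, 12:15-14:30.
Beatriz ∩ Ximena ∩ Finn: 08:00-11:45.
Beatriz ∩ Ximena ∩ Finn ∩ Nadia: 08:15-09:15, 09:30-11:45.
Beatriz ∩ Ximena ∩ Finn ∩ Nadia ∩ Esperanza: 08:15-09:15, 09:30-11:45.
Summing the common windows: 60 + 135 = 195 minutes.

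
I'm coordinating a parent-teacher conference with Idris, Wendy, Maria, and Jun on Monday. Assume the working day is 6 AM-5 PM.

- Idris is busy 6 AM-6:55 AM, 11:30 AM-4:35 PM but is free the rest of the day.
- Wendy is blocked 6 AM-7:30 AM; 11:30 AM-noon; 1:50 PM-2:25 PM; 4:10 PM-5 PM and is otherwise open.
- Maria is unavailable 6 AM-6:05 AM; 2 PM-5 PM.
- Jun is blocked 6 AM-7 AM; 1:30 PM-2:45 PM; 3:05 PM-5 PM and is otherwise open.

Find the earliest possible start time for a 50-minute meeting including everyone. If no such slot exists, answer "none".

Idris free: 06:55-11:30, 16:35-17:00 (invert busy blocks within the working day).
Wendy free: 07:30-11:30, 12:00-13:50, 14:25-16:10 (invert busy blocks within the working day).
Maria free: 06:05-14:00 (invert busy blocks within the working day).
Jun free: 07:00-13:30, 14:45-15:05 (invert busy blocks within the working day).
Idris ∩ Wendy: 07:30-11:30.
Idris ∩ Wendy ∩ Maria: 07:30-11:30.
Idris ∩ Wendy ∩ Maria ∩ Jun: 07:30-11:30.
So the common availability across everyone is 07:30-11:30.
The first common window of at least 50 minutes is 07:30-11:30, so the earliest start is 07:30.

07:30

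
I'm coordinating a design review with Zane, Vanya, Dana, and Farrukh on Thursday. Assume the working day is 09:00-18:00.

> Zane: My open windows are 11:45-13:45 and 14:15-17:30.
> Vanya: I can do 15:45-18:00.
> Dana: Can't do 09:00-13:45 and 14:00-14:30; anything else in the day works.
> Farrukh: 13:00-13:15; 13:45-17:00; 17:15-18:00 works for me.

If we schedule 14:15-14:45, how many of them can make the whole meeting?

Zane free: 11:45-13:45, 14:15-17:30.
Vanya free: 15:45-18:00.
Dana free: 13:45-14:00, 14:30-18:00 (invert busy blocks within the working day).
Farrukh free: 13:00-13:15, 13:45-17:00, 17:15-18:00.
Zane and Farrukh can make the full 14:15-14:45 slot — that's 2.

2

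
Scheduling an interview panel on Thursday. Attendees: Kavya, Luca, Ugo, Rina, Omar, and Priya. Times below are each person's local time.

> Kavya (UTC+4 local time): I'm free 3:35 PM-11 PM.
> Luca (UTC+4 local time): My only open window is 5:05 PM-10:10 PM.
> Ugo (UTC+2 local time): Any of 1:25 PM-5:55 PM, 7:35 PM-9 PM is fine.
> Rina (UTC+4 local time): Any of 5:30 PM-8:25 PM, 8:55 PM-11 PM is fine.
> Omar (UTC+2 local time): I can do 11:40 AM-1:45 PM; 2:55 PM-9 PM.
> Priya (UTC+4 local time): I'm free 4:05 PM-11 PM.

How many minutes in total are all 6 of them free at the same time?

180

Kavya in UTC: 11:35-19:00 (subtract 4h to convert from UTC+4).
Luca in UTC: 13:05-18:10 (subtract 4h to convert from UTC+4).
Ugo in UTC: 11:25-15:55, 17:35-19:00 (subtract 2h to convert from UTC+2).
Rina in UTC: 13:30-16:25, 16:55-19:00 (subtract 4h to convert from UTC+4).
Omar in UTC: 09:40-11:45, 12:55-19:00 (subtract 2h to convert from UTC+2).
Priya in UTC: 12:05-19:00 (subtract 4h to convert from UTC+4).
Kavya ∩ Luca: 13:05-18:10.
Kavya ∩ Luca ∩ Ugo: 13:05-15:55, 17:35-18:10.
Kavya ∩ Luca ∩ Ugo ∩ Rina: 13:30-15:55, 17:35-18:10.
Kavya ∩ Luca ∩ Ugo ∩ Rina ∩ Omar: 13:30-15:55, 17:35-18:10.
Kavya ∩ Luca ∩ Ugo ∩ Rina ∩ Omar ∩ Priya: 13:30-15:55, 17:35-18:10.
Summing the common windows: 145 + 35 = 180 minutes.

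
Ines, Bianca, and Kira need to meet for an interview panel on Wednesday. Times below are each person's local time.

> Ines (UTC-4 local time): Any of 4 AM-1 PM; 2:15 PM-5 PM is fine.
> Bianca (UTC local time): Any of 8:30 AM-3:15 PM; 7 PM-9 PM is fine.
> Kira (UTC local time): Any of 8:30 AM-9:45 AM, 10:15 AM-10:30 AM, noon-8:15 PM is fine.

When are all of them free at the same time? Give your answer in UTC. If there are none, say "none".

08:30-09:45, 10:15-10:30, 12:00-15:15, 19:00-20:15

Ines in UTC: 08:00-17:00, 18:15-21:00 (add 4h to convert from UTC-4).
Bianca in UTC: 08:30-15:15, 19:00-21:00.
Kira in UTC: 08:30-09:45, 10:15-10:30, 12:00-20:15.
Ines ∩ Bianca: 08:30-15:15, 19:00-21:00.
Ines ∩ Bianca ∩ Kira: 08:30-09:45, 10:15-10:30, 12:00-15:15, 19:00-20:15.
So the common availability across everyone is 08:30-09:45, 10:15-10:30, 12:00-15:15, 19:00-20:15.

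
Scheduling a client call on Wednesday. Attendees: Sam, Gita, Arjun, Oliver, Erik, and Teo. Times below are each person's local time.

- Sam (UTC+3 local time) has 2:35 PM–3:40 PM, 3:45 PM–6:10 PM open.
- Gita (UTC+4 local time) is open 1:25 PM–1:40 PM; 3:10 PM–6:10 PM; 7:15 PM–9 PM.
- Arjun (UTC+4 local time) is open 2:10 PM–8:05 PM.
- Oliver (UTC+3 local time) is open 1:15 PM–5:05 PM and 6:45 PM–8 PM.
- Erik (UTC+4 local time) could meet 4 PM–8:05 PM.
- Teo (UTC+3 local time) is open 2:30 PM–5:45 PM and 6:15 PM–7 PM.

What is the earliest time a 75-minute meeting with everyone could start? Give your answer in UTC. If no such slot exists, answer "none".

Sam in UTC: 11:35-12:40, 12:45-15:10 (subtract 3h to convert from UTC+3).
Gita in UTC: 09:25-09:40, 11:10-14:10, 15:15-17:00 (subtract 4h to convert from UTC+4).
Arjun in UTC: 10:10-16:05 (subtract 4h to convert from UTC+4).
Oliver in UTC: 10:15-14:05, 15:45-17:00 (subtract 3h to convert from UTC+3).
Erik in UTC: 12:00-16:05 (subtract 4h to convert from UTC+4).
Teo in UTC: 11:30-14:45, 15:15-16:00 (subtract 3h to convert from UTC+3).
Sam ∩ Gita: 11:35-12:40, 12:45-14:10.
Sam ∩ Gita ∩ Arjun: 11:35-12:40, 12:45-14:10.
Sam ∩ Gita ∩ Arjun ∩ Oliver: 11:35-12:40, 12:45-14:05.
Sam ∩ Gita ∩ Arjun ∩ Oliver ∩ Erik: 12:00-12:40, 12:45-14:05.
Sam ∩ Gita ∩ Arjun ∩ Oliver ∩ Erik ∩ Teo: 12:00-12:40, 12:45-14:05.
The first common window of at least 75 minutes is 12:45-14:05, so the earliest start is 12:45.

12:45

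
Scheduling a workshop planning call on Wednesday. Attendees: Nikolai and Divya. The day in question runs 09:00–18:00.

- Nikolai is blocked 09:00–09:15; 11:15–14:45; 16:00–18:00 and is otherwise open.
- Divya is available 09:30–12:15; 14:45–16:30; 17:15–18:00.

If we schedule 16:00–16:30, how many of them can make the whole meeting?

Nikolai free: 09:15-11:15, 14:45-16:00 (invert busy blocks within the working day).
Divya free: 09:30-12:15, 14:45-16:30, 17:15-18:00.
Divya can make the full 16:00-16:30 slot — that's 1.

1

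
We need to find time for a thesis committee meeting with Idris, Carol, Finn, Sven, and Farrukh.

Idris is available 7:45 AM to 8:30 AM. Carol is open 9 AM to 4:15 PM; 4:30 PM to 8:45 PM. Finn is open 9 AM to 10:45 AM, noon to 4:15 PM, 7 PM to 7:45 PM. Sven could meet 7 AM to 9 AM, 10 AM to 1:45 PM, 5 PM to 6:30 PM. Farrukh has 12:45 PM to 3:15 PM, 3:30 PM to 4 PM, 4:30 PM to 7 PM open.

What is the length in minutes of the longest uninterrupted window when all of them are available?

0

Idris ∩ Carol: ∅.
Idris ∩ Carol ∩ Finn: ∅.
Idris ∩ Carol ∩ Finn ∩ Sven: ∅.
Idris ∩ Carol ∩ Finn ∩ Sven ∩ Farrukh: ∅.
There is no time when everyone is free.
No common window exists, so the longest block is 0 minutes.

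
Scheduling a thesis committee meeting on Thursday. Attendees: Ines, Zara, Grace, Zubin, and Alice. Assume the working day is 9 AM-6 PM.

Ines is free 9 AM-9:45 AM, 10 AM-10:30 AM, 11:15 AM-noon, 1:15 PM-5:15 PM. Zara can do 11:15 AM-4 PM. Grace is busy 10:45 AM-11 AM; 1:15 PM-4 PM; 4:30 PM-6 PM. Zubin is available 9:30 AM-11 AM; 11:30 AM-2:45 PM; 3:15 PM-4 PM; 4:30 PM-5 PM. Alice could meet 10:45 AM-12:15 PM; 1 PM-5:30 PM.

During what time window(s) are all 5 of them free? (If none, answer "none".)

Ines free: 09:00-09:45, 10:00-10:30, 11:15-12:00, 13:15-17:15.
Zara free: 11:15-16:00.
Grace free: 09:00-10:45, 11:00-13:15, 16:00-16:30 (invert busy blocks within the working day).
Zubin free: 09:30-11:00, 11:30-14:45, 15:15-16:00, 16:30-17:00.
Alice free: 10:45-12:15, 13:00-17:30.
Ines ∩ Zara: 11:15-12:00, 13:15-16:00.
Ines ∩ Zara ∩ Grace: 11:15-12:00.
Ines ∩ Zara ∩ Grace ∩ Zubin: 11:30-12:00.
Ines ∩ Zara ∩ Grace ∩ Zubin ∩ Alice: 11:30-12:00.

11:30-12:00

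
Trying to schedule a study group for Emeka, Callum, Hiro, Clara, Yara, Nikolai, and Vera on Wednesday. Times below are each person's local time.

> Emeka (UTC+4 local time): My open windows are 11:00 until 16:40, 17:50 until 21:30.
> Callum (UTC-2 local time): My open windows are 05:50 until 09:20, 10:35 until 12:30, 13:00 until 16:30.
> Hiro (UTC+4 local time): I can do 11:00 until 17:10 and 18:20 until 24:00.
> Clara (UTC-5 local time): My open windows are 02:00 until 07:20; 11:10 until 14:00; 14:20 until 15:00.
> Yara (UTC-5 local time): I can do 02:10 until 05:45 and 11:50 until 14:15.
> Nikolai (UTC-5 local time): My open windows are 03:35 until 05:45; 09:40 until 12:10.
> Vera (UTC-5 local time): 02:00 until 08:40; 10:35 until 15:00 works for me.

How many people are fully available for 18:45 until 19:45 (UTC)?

2

Emeka in UTC: 07:00-12:40, 13:50-17:30 (subtract 4h to convert from UTC+4).
Callum in UTC: 07:50-11:20, 12:35-14:30, 15:00-18:30 (add 2h to convert from UTC-2).
Hiro in UTC: 07:00-13:10, 14:20-20:00 (subtract 4h to convert from UTC+4).
Clara in UTC: 07:00-12:20, 16:10-19:00, 19:20-20:00 (add 5h to convert from UTC-5).
Yara in UTC: 07:10-10:45, 16:50-19:15 (add 5h to convert from UTC-5).
Nikolai in UTC: 08:35-10:45, 14:40-17:10 (add 5h to convert from UTC-5).
Vera in UTC: 07:00-13:40, 15:35-20:00 (add 5h to convert from UTC-5).
Hiro and Vera can make the full 18:45-19:45 slot — that's 2.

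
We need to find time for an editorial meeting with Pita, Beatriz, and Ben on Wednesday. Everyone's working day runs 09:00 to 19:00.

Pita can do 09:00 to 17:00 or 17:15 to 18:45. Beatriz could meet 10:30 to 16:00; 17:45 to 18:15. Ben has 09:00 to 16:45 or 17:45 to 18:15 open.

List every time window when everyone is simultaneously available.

10:30-16:00, 17:45-18:15

Pita ∩ Beatriz: 10:30-16:00, 17:45-18:15.
Pita ∩ Beatriz ∩ Ben: 10:30-16:00, 17:45-18:15.
So the common availability across everyone is 10:30-16:00, 17:45-18:15.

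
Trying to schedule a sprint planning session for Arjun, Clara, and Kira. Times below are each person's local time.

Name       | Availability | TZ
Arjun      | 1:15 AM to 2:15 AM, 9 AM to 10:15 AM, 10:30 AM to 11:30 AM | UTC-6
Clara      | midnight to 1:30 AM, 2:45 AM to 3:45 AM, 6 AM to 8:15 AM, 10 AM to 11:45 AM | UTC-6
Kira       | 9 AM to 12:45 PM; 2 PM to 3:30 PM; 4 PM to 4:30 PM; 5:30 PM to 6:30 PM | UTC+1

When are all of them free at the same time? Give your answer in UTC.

16:30-17:30

Arjun in UTC: 07:15-08:15, 15:00-16:15, 16:30-17:30 (add 6h to convert from UTC-6).
Clara in UTC: 06:00-07:30, 08:45-09:45, 12:00-14:15, 16:00-17:45 (add 6h to convert from UTC-6).
Kira in UTC: 08:00-11:45, 13:00-14:30, 15:00-15:30, 16:30-17:30 (subtract 1h to convert from UTC+1).
Arjun ∩ Clara: 07:15-07:30, 16:00-16:15, 16:30-17:30.
Arjun ∩ Clara ∩ Kira: 16:30-17:30.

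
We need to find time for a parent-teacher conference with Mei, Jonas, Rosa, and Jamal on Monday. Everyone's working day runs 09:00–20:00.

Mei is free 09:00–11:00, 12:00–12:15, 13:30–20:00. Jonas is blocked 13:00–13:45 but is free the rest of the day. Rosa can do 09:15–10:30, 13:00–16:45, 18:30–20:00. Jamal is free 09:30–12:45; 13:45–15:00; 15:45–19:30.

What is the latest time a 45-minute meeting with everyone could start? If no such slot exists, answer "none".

Mei free: 09:00-11:00, 12:00-12:15, 13:30-20:00.
Jonas free: 09:00-13:00, 13:45-20:00 (invert busy blocks within the working day).
Rosa free: 09:15-10:30, 13:00-16:45, 18:30-20:00.
Jamal free: 09:30-12:45, 13:45-15:00, 15:45-19:30.
Mei ∩ Jonas: 09:00-11:00, 12:00-12:15, 13:45-20:00.
Mei ∩ Jonas ∩ Rosa: 09:15-10:30, 13:45-16:45, 18:30-20:00.
Mei ∩ Jonas ∩ Rosa ∩ Jamal: 09:30-10:30, 13:45-15:00, 15:45-16:45, 18:30-19:30.
The last common window of at least 45 minutes is 18:30-19:30; a 45-minute meeting can start as late as 18:45 and still end by 19:30.

18:45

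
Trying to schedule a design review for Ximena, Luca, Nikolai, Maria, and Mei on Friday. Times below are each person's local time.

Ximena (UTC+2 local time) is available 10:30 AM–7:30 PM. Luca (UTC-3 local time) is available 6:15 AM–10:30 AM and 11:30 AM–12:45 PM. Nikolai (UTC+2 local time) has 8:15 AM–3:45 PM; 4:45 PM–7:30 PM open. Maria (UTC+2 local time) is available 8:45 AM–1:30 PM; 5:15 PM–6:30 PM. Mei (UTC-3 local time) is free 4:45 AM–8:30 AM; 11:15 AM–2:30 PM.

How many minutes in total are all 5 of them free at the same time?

Ximena in UTC: 08:30-17:30 (subtract 2h to convert from UTC+2).
Luca in UTC: 09:15-13:30, 14:30-15:45 (add 3h to convert from UTC-3).
Nikolai in UTC: 06:15-13:45, 14:45-17:30 (subtract 2h to convert from UTC+2).
Maria in UTC: 06:45-11:30, 15:15-16:30 (subtract 2h to convert from UTC+2).
Mei in UTC: 07:45-11:30, 14:15-17:30 (add 3h to convert from UTC-3).
Ximena ∩ Luca: 09:15-13:30, 14:30-15:45.
Ximena ∩ Luca ∩ Nikolai: 09:15-13:30, 14:45-15:45.
Ximena ∩ Luca ∩ Nikolai ∩ Maria: 09:15-11:30, 15:15-15:45.
Ximena ∩ Luca ∩ Nikolai ∩ Maria ∩ Mei: 09:15-11:30, 15:15-15:45.
Summing the common windows: 135 + 30 = 165 minutes.

165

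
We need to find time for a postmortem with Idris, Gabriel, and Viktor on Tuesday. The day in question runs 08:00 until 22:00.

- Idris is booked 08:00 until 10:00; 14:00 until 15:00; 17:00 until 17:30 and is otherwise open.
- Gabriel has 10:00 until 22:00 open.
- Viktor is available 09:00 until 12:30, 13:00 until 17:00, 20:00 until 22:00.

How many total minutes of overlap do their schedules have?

450

Idris free: 10:00-14:00, 15:00-17:00, 17:30-22:00 (invert busy blocks within the working day).
Gabriel free: 10:00-22:00.
Viktor free: 09:00-12:30, 13:00-17:00, 20:00-22:00.
Idris ∩ Gabriel: 10:00-14:00, 15:00-17:00, 17:30-22:00.
Idris ∩ Gabriel ∩ Viktor: 10:00-12:30, 13:00-14:00, 15:00-17:00, 20:00-22:00.
Those are the intersection windows.
Summing the common windows: 150 + 60 + 120 + 120 = 450 minutes.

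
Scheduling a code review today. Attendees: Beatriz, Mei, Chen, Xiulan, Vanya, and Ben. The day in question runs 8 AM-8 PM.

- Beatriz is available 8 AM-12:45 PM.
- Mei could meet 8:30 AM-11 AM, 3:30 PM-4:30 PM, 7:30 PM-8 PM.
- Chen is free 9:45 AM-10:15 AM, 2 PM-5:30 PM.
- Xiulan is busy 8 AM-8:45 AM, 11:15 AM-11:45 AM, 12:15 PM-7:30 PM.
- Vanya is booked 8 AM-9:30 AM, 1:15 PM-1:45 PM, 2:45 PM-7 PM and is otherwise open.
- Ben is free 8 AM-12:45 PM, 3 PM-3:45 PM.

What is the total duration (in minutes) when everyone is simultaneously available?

30

Beatriz free: 08:00-12:45.
Mei free: 08:30-11:00, 15:30-16:30, 19:30-20:00.
Chen free: 09:45-10:15, 14:00-17:30.
Xiulan free: 08:45-11:15, 11:45-12:15, 19:30-20:00 (invert busy blocks within the working day).
Vanya free: 09:30-13:15, 13:45-14:45, 19:00-20:00 (invert busy blocks within the working day).
Ben free: 08:00-12:45, 15:00-15:45.
Beatriz ∩ Mei: 08:30-11:00.
Beatriz ∩ Mei ∩ Chen: 09:45-10:15.
Beatriz ∩ Mei ∩ Chen ∩ Xiulan: 09:45-10:15.
Beatriz ∩ Mei ∩ Chen ∩ Xiulan ∩ Vanya: 09:45-10:15.
Beatriz ∩ Mei ∩ Chen ∩ Xiulan ∩ Vanya ∩ Ben: 09:45-10:15.
Those are the intersection windows.
That's a single block of 30 minutes.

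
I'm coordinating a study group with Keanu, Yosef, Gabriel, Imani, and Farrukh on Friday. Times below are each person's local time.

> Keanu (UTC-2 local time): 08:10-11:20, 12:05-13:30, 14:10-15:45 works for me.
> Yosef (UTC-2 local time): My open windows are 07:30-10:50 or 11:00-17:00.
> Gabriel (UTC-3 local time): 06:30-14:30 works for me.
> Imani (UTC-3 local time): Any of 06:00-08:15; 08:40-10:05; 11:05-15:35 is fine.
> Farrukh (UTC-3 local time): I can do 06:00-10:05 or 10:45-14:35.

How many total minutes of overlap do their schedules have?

305

Keanu in UTC: 10:10-13:20, 14:05-15:30, 16:10-17:45 (add 2h to convert from UTC-2).
Yosef in UTC: 09:30-12:50, 13:00-19:00 (add 2h to convert from UTC-2).
Gabriel in UTC: 09:30-17:30 (add 3h to convert from UTC-3).
Imani in UTC: 09:00-11:15, 11:40-13:05, 14:05-18:35 (add 3h to convert from UTC-3).
Farrukh in UTC: 09:00-13:05, 13:45-17:35 (add 3h to convert from UTC-3).
Keanu ∩ Yosef: 10:10-12:50, 13:00-13:20, 14:05-15:30, 16:10-17:45.
Keanu ∩ Yosef ∩ Gabriel: 10:10-12:50, 13:00-13:20, 14:05-15:30, 16:10-17:30.
Keanu ∩ Yosef ∩ Gabriel ∩ Imani: 10:10-11:15, 11:40-12:50, 13:00-13:05, 14:05-15:30, 16:10-17:30.
Keanu ∩ Yosef ∩ Gabriel ∩ Imani ∩ Farrukh: 10:10-11:15, 11:40-12:50, 13:00-13:05, 14:05-15:30, 16:10-17:30.
Summing the common windows: 65 + 70 + 5 + 85 + 80 = 305 minutes.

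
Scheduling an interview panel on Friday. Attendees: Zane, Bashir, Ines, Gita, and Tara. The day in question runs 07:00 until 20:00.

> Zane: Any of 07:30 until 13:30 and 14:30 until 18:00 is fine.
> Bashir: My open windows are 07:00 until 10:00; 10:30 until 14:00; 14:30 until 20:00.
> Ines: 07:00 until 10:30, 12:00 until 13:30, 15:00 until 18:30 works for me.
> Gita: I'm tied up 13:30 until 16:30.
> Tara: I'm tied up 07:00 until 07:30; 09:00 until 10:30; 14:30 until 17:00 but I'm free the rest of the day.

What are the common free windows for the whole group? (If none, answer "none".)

07:30-09:00, 12:00-13:30, 17:00-18:00

Zane free: 07:30-13:30, 14:30-18:00.
Bashir free: 07:00-10:00, 10:30-14:00, 14:30-20:00.
Ines free: 07:00-10:30, 12:00-13:30, 15:00-18:30.
Gita free: 07:00-13:30, 16:30-20:00 (invert busy blocks within the working day).
Tara free: 07:30-09:00, 10:30-14:30, 17:00-20:00 (invert busy blocks within the working day).
Zane ∩ Bashir: 07:30-10:00, 10:30-13:30, 14:30-18:00.
Zane ∩ Bashir ∩ Ines: 07:30-10:00, 12:00-13:30, 15:00-18:00.
Zane ∩ Bashir ∩ Ines ∩ Gita: 07:30-10:00, 12:00-13:30, 16:30-18:00.
Zane ∩ Bashir ∩ Ines ∩ Gita ∩ Tara: 07:30-09:00, 12:00-13:30, 17:00-18:00.
So the common availability across everyone is 07:30-09:00, 12:00-13:30, 17:00-18:00.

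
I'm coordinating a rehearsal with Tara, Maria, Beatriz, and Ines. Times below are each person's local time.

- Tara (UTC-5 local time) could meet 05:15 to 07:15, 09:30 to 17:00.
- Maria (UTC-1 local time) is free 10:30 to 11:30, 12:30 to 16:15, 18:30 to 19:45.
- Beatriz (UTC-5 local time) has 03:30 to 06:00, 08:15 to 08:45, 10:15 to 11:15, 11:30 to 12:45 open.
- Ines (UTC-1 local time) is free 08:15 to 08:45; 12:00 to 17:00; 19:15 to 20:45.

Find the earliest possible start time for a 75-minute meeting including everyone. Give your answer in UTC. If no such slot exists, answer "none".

none

Tara in UTC: 10:15-12:15, 14:30-22:00 (add 5h to convert from UTC-5).
Maria in UTC: 11:30-12:30, 13:30-17:15, 19:30-20:45 (add 1h to convert from UTC-1).
Beatriz in UTC: 08:30-11:00, 13:15-13:45, 15:15-16:15, 16:30-17:45 (add 5h to convert from UTC-5).
Ines in UTC: 09:15-09:45, 13:00-18:00, 20:15-21:45 (add 1h to convert from UTC-1).
Tara ∩ Maria: 11:30-12:15, 14:30-17:15, 19:30-20:45.
Tara ∩ Maria ∩ Beatriz: 15:15-16:15, 16:30-17:15.
Tara ∩ Maria ∩ Beatriz ∩ Ines: 15:15-16:15, 16:30-17:15.
No common window is at least 75 minutes long.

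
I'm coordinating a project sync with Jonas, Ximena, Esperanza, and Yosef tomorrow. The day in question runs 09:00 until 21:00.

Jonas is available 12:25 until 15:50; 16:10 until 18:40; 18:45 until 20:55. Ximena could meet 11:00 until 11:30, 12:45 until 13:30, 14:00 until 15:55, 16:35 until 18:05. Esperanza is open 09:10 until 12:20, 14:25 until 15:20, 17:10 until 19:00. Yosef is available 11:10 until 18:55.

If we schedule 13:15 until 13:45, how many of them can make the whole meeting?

2

Jonas and Yosef can make the full 13:15-13:45 slot — that's 2.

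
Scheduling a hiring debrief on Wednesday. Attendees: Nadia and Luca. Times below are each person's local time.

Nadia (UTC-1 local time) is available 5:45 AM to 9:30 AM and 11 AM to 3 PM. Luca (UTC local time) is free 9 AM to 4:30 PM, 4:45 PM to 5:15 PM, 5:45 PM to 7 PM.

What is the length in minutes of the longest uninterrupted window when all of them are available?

240

Nadia in UTC: 06:45-10:30, 12:00-16:00 (add 1h to convert from UTC-1).
Luca in UTC: 09:00-16:30, 16:45-17:15, 17:45-19:00.
Nadia ∩ Luca: 09:00-10:30, 12:00-16:00.
The longest is 12:00-16:00 at 240 minutes.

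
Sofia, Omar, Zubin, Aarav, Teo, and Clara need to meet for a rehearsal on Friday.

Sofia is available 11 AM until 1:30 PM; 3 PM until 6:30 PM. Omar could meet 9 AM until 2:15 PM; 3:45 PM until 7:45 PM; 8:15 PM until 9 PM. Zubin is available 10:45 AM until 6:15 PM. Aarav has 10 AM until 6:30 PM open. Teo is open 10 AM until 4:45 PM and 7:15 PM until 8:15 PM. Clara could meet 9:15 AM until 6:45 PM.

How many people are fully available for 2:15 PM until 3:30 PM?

4

Zubin, Aarav, Teo, and Clara can make the full 14:15-15:30 slot — that's 4.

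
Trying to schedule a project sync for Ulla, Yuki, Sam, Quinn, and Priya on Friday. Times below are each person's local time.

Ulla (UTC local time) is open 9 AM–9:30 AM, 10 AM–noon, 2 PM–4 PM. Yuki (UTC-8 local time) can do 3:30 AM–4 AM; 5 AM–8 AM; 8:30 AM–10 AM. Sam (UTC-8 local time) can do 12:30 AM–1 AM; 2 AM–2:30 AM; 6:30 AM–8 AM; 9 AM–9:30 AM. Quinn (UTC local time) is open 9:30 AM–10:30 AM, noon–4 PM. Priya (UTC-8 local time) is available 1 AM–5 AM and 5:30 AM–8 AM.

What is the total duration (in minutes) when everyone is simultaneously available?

Ulla in UTC: 09:00-09:30, 10:00-12:00, 14:00-16:00.
Yuki in UTC: 11:30-12:00, 13:00-16:00, 16:30-18:00 (add 8h to convert from UTC-8).
Sam in UTC: 08:30-09:00, 10:00-10:30, 14:30-16:00, 17:00-17:30 (add 8h to convert from UTC-8).
Quinn in UTC: 09:30-10:30, 12:00-16:00.
Priya in UTC: 09:00-13:00, 13:30-16:00 (add 8h to convert from UTC-8).
Ulla ∩ Yuki: 11:30-12:00, 14:00-16:00.
Ulla ∩ Yuki ∩ Sam: 14:30-16:00.
Ulla ∩ Yuki ∩ Sam ∩ Quinn: 14:30-16:00.
Ulla ∩ Yuki ∩ Sam ∩ Quinn ∩ Priya: 14:30-16:00.
Those are the intersection windows.
That's a single block of 90 minutes.

90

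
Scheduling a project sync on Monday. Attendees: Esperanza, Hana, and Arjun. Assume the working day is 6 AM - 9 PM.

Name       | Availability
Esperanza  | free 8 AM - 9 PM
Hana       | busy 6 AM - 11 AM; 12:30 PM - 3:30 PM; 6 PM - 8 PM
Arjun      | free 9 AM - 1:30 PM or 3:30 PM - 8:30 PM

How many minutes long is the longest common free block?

Esperanza free: 08:00-21:00.
Hana free: 11:00-12:30, 15:30-18:00, 20:00-21:00 (invert busy blocks within the working day).
Arjun free: 09:00-13:30, 15:30-20:30.
Esperanza ∩ Hana: 11:00-12:30, 15:30-18:00, 20:00-21:00.
Esperanza ∩ Hana ∩ Arjun: 11:00-12:30, 15:30-18:00, 20:00-20:30.
The longest is 15:30-18:00 at 150 minutes.

150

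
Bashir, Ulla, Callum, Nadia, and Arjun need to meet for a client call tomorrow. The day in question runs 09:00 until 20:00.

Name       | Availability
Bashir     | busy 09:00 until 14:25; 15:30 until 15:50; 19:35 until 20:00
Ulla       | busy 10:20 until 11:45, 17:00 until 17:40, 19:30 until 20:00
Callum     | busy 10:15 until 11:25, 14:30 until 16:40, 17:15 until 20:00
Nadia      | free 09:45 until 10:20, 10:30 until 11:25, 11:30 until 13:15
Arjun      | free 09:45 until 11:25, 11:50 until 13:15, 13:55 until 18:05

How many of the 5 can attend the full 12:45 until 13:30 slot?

2

Bashir free: 14:25-15:30, 15:50-19:35 (invert busy blocks within the working day).
Ulla free: 09:00-10:20, 11:45-17:00, 17:40-19:30 (invert busy blocks within the working day).
Callum free: 09:00-10:15, 11:25-14:30, 16:40-17:15 (invert busy blocks within the working day).
Nadia free: 09:45-10:20, 10:30-11:25, 11:30-13:15.
Arjun free: 09:45-11:25, 11:50-13:15, 13:55-18:05.
Ulla and Callum can make the full 12:45-13:30 slot — that's 2.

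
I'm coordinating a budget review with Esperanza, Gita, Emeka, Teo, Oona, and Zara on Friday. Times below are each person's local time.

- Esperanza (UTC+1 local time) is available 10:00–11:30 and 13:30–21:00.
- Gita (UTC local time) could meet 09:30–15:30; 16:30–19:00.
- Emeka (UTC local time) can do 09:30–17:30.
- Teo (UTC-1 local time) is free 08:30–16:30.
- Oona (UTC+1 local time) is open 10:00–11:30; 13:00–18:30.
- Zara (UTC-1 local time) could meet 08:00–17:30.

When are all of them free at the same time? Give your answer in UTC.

09:30-10:30, 12:30-15:30, 16:30-17:30

Esperanza in UTC: 09:00-10:30, 12:30-20:00 (subtract 1h to convert from UTC+1).
Gita in UTC: 09:30-15:30, 16:30-19:00.
Emeka in UTC: 09:30-17:30.
Teo in UTC: 09:30-17:30 (add 1h to convert from UTC-1).
Oona in UTC: 09:00-10:30, 12:00-17:30 (subtract 1h to convert from UTC+1).
Zara in UTC: 09:00-18:30 (add 1h to convert from UTC-1).
Esperanza ∩ Gita: 09:30-10:30, 12:30-15:30, 16:30-19:00.
Esperanza ∩ Gita ∩ Emeka: 09:30-10:30, 12:30-15:30, 16:30-17:30.
Esperanza ∩ Gita ∩ Emeka ∩ Teo: 09:30-10:30, 12:30-15:30, 16:30-17:30.
Esperanza ∩ Gita ∩ Emeka ∩ Teo ∩ Oona: 09:30-10:30, 12:30-15:30, 16:30-17:30.
Esperanza ∩ Gita ∩ Emeka ∩ Teo ∩ Oona ∩ Zara: 09:30-10:30, 12:30-15:30, 16:30-17:30.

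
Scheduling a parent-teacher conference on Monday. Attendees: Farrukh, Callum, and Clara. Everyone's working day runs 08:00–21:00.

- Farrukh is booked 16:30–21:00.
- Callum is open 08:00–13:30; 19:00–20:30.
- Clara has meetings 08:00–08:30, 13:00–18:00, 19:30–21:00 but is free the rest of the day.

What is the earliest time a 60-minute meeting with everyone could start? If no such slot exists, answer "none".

08:30

Farrukh free: 08:00-16:30 (invert busy blocks within the working day).
Callum free: 08:00-13:30, 19:00-20:30.
Clara free: 08:30-13:00, 18:00-19:30 (invert busy blocks within the working day).
Farrukh ∩ Callum: 08:00-13:30.
Farrukh ∩ Callum ∩ Clara: 08:30-13:00.
So the common availability across everyone is 08:30-13:00.
The first common window of at least 60 minutes is 08:30-13:00, so the earliest start is 08:30.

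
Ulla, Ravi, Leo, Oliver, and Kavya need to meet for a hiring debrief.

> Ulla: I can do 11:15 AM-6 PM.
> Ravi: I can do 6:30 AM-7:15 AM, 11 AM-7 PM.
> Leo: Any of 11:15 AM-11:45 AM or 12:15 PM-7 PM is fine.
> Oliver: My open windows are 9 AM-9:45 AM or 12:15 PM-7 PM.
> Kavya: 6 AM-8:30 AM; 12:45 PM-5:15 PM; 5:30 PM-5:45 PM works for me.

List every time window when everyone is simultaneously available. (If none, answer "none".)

12:45-17:15, 17:30-17:45

Ulla ∩ Ravi: 11:15-18:00.
Ulla ∩ Ravi ∩ Leo: 11:15-11:45, 12:15-18:00.
Ulla ∩ Ravi ∩ Leo ∩ Oliver: 12:15-18:00.
Ulla ∩ Ravi ∩ Leo ∩ Oliver ∩ Kavya: 12:45-17:15, 17:30-17:45.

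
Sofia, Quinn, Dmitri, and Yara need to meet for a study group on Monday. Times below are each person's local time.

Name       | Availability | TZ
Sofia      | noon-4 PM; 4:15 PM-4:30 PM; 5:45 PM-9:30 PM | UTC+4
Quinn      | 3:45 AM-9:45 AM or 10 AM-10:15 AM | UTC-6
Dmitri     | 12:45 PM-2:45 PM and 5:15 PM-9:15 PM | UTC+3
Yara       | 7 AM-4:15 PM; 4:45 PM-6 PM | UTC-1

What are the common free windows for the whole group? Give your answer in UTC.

Sofia in UTC: 08:00-12:00, 12:15-12:30, 13:45-17:30 (subtract 4h to convert from UTC+4).
Quinn in UTC: 09:45-15:45, 16:00-16:15 (add 6h to convert from UTC-6).
Dmitri in UTC: 09:45-11:45, 14:15-18:15 (subtract 3h to convert from UTC+3).
Yara in UTC: 08:00-17:15, 17:45-19:00 (add 1h to convert from UTC-1).
Sofia ∩ Quinn: 09:45-12:00, 12:15-12:30, 13:45-15:45, 16:00-16:15.
Sofia ∩ Quinn ∩ Dmitri: 09:45-11:45, 14:15-15:45, 16:00-16:15.
Sofia ∩ Quinn ∩ Dmitri ∩ Yara: 09:45-11:45, 14:15-15:45, 16:00-16:15.

09:45-11:45, 14:15-15:45, 16:00-16:15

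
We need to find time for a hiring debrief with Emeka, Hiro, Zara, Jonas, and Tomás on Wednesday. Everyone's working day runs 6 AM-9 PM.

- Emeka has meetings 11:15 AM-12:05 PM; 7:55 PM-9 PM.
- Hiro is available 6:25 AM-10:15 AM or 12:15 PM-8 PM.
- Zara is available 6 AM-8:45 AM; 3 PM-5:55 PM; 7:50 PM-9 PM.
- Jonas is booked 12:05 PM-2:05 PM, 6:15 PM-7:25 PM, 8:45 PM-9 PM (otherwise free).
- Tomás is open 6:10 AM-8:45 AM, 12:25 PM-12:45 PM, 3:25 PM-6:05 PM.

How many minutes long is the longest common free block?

Emeka free: 06:00-11:15, 12:05-19:55 (invert busy blocks within the working day).
Hiro free: 06:25-10:15, 12:15-20:00.
Zara free: 06:00-08:45, 15:00-17:55, 19:50-21:00.
Jonas free: 06:00-12:05, 14:05-18:15, 19:25-20:45 (invert busy blocks within the working day).
Tomás free: 06:10-08:45, 12:25-12:45, 15:25-18:05.
Emeka ∩ Hiro: 06:25-10:15, 12:15-19:55.
Emeka ∩ Hiro ∩ Zara: 06:25-08:45, 15:00-17:55, 19:50-19:55.
Emeka ∩ Hiro ∩ Zara ∩ Jonas: 06:25-08:45, 15:00-17:55, 19:50-19:55.
Emeka ∩ Hiro ∩ Zara ∩ Jonas ∩ Tomás: 06:25-08:45, 15:25-17:55.
So the common availability across everyone is 06:25-08:45, 15:25-17:55.
The longest is 15:25-17:55 at 150 minutes.

150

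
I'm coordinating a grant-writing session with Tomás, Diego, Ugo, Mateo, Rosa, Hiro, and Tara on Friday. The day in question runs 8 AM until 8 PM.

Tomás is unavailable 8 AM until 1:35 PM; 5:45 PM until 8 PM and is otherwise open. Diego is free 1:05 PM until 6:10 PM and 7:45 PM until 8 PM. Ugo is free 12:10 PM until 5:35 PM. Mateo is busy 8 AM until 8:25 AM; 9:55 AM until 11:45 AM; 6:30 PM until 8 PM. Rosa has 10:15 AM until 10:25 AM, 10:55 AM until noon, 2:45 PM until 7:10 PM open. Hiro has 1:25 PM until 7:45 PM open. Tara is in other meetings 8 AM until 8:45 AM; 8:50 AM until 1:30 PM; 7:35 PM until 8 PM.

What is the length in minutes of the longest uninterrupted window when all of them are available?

170

Tomás free: 13:35-17:45 (invert busy blocks within the working day).
Diego free: 13:05-18:10, 19:45-20:00.
Ugo free: 12:10-17:35.
Mateo free: 08:25-09:55, 11:45-18:30 (invert busy blocks within the working day).
Rosa free: 10:15-10:25, 10:55-12:00, 14:45-19:10.
Hiro free: 13:25-19:45.
Tara free: 08:45-08:50, 13:30-19:35 (invert busy blocks within the working day).
Tomás ∩ Diego: 13:35-17:45.
Tomás ∩ Diego ∩ Ugo: 13:35-17:35.
Tomás ∩ Diego ∩ Ugo ∩ Mateo: 13:35-17:35.
Tomás ∩ Diego ∩ Ugo ∩ Mateo ∩ Rosa: 14:45-17:35.
Tomás ∩ Diego ∩ Ugo ∩ Mateo ∩ Rosa ∩ Hiro: 14:45-17:35.
Tomás ∩ Diego ∩ Ugo ∩ Mateo ∩ Rosa ∩ Hiro ∩ Tara: 14:45-17:35.
The longest is 14:45-17:35 at 170 minutes.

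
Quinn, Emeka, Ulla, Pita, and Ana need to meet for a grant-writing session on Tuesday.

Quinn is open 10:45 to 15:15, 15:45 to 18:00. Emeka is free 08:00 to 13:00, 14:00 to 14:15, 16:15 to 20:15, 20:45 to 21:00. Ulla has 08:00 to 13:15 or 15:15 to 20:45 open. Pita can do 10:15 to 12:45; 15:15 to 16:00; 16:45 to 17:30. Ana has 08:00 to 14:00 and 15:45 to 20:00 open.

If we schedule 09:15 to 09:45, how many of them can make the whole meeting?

Emeka, Ulla, and Ana can make the full 09:15-09:45 slot — that's 3.

3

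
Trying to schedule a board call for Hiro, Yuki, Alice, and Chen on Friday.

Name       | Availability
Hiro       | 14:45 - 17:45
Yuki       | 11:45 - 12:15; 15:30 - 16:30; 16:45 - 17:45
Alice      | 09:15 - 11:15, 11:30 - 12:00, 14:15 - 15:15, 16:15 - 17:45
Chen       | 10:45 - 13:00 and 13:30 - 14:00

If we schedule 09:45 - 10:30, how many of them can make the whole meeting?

Alice can make the full 09:45-10:30 slot — that's 1.

1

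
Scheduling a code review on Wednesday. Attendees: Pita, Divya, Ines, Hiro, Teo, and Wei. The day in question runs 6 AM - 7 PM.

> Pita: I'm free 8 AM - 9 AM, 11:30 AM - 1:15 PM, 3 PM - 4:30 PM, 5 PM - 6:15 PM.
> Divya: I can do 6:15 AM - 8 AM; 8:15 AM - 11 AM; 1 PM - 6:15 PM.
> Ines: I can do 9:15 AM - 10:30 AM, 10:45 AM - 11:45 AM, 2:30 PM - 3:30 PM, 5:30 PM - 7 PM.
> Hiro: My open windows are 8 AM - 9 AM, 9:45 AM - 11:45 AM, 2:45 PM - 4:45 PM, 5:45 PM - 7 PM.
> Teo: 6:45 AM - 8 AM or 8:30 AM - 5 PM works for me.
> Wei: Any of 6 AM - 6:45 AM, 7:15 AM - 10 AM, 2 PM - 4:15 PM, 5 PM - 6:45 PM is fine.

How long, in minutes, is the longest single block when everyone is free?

30

Pita ∩ Divya: 08:15-09:00, 13:00-13:15, 15:00-16:30, 17:00-18:15.
Pita ∩ Divya ∩ Ines: 15:00-15:30, 17:30-18:15.
Pita ∩ Divya ∩ Ines ∩ Hiro: 15:00-15:30, 17:45-18:15.
Pita ∩ Divya ∩ Ines ∩ Hiro ∩ Teo: 15:00-15:30.
Pita ∩ Divya ∩ Ines ∩ Hiro ∩ Teo ∩ Wei: 15:00-15:30.
The longest is 15:00-15:30 at 30 minutes.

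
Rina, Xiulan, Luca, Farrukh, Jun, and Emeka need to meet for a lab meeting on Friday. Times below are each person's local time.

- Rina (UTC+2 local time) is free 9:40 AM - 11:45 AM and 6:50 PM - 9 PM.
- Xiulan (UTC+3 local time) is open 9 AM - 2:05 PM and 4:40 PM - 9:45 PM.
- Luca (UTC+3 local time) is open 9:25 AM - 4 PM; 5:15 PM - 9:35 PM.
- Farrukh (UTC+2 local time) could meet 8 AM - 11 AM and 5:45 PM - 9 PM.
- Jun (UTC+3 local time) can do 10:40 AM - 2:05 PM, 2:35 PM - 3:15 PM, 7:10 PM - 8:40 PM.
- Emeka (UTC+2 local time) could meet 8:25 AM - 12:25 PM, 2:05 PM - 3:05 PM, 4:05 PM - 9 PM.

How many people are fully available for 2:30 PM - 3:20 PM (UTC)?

Rina in UTC: 07:40-09:45, 16:50-19:00 (subtract 2h to convert from UTC+2).
Xiulan in UTC: 06:00-11:05, 13:40-18:45 (subtract 3h to convert from UTC+3).
Luca in UTC: 06:25-13:00, 14:15-18:35 (subtract 3h to convert from UTC+3).
Farrukh in UTC: 06:00-09:00, 15:45-19:00 (subtract 2h to convert from UTC+2).
Jun in UTC: 07:40-11:05, 11:35-12:15, 16:10-17:40 (subtract 3h to convert from UTC+3).
Emeka in UTC: 06:25-10:25, 12:05-13:05, 14:05-19:00 (subtract 2h to convert from UTC+2).
Xiulan, Luca, and Emeka can make the full 14:30-15:20 slot — that's 3.

3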